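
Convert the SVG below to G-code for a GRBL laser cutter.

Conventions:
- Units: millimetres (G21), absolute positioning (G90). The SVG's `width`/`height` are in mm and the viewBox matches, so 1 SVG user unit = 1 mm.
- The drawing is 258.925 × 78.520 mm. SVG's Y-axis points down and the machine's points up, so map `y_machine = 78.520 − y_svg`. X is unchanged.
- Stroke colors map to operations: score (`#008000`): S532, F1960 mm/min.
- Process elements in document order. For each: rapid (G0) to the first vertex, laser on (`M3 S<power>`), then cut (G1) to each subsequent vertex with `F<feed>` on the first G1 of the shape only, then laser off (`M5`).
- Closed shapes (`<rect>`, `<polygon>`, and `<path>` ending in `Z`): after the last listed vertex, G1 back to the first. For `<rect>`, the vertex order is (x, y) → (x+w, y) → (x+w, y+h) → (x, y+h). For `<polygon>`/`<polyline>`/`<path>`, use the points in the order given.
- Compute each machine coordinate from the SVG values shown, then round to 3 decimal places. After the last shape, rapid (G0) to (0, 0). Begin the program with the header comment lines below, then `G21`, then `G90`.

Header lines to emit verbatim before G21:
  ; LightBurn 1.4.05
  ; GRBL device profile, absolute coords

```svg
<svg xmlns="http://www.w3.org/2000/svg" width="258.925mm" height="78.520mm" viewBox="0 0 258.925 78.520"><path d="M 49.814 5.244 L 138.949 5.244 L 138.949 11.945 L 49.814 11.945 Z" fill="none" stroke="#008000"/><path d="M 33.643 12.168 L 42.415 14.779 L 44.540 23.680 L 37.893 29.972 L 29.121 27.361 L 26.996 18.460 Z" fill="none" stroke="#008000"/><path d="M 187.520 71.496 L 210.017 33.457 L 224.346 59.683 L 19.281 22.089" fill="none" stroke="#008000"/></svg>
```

; LightBurn 1.4.05
; GRBL device profile, absolute coords
G21
G90
G0 X49.814 Y73.276
M3 S532
G1 X138.949 Y73.276 F1960
G1 X138.949 Y66.575
G1 X49.814 Y66.575
G1 X49.814 Y73.276
M5
G0 X33.643 Y66.352
M3 S532
G1 X42.415 Y63.741 F1960
G1 X44.540 Y54.840
G1 X37.893 Y48.548
G1 X29.121 Y51.159
G1 X26.996 Y60.060
G1 X33.643 Y66.352
M5
G0 X187.520 Y7.024
M3 S532
G1 X210.017 Y45.063 F1960
G1 X224.346 Y18.837
G1 X19.281 Y56.431
M5
G0 X0.000 Y0.000

1 u = 1 mm; y_m = 78.520 − y.

[1] `<path>` rectangle, #008000→score S532 F1960: (49.814,73.276) → (138.949,73.276) → (138.949,66.575) → (49.814,66.575) → (49.814,73.276) (closed)

[2] `<path>` regular polygon, #008000→score S532 F1960: (33.643,66.352) → (42.415,63.741) → (44.540,54.840) → (37.893,48.548) → (29.121,51.159) → (26.996,60.060) → (33.643,66.352) (closed)

[3] `<path>` open polyline, #008000→score S532 F1960: (187.520,7.024) → (210.017,45.063) → (224.346,18.837) → (19.281,56.431)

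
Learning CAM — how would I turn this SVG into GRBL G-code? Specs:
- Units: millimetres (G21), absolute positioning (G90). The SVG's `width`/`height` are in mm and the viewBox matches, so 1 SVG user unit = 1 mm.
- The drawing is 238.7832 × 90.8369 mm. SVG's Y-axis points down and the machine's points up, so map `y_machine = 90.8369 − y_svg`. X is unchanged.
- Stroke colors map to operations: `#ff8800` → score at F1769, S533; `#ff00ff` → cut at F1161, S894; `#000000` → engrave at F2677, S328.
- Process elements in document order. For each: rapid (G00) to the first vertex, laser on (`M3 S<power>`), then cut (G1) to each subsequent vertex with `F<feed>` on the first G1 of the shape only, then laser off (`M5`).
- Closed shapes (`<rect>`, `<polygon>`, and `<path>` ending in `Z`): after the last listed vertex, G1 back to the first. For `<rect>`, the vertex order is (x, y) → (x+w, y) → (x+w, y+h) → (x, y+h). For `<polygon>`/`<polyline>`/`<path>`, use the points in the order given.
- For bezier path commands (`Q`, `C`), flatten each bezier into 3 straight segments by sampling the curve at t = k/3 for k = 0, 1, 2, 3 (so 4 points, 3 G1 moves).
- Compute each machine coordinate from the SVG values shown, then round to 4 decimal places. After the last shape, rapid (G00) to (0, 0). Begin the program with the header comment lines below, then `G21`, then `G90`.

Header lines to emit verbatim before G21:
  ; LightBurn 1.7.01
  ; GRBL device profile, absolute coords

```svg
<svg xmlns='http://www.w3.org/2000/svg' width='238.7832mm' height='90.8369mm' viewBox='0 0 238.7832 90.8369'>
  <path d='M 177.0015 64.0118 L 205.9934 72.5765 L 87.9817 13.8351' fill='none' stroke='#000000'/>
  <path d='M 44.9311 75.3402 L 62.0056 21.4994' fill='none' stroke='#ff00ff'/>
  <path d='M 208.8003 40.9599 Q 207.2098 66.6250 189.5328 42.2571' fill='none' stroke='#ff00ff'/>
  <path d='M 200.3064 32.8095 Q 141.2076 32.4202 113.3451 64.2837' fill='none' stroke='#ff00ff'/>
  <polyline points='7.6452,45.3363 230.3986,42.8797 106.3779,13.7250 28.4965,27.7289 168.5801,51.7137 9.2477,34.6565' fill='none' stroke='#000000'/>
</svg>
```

viewBox `0 0 238.7832 90.8369` with mm width/height → 1 unit = 1 mm. Flip: y_m = 90.8369 − y_svg.

**Shape 1** — `<path>` open polyline, stroke `#000000` → engrave (S328, F2677). Machine vertices: (177.0015,26.8251) → (205.9934,18.2604) → (87.9817,77.0018). Open path.

**Shape 2** — `<path>` line segment, stroke `#ff00ff` → cut (S894, F1161). Machine vertices: (44.9311,15.4967) → (62.0056,69.3375). Open path.

**Shape 3** — `<path>` quadratic bezier, stroke `#ff00ff` → cut (S894, F1161). Control points (SVG): P0=(208.8003,40.9599), P1=(207.2098,66.6250), P2=(189.5328,42.2571); sampled at t=k/3. Machine vertices: (208.8003,49.8770) → (205.9526,38.3262) → (199.5301,37.8938) → (189.5328,48.5798). Open path.

**Shape 4** — `<path>` quadratic bezier, stroke `#ff00ff` → cut (S894, F1161). Control points (SVG): P0=(200.3064,32.8095), P1=(141.2076,32.4202), P2=(113.3451,64.2837); sampled at t=k/3. Machine vertices: (200.3064,58.0274) → (164.3779,54.7033) → (135.3908,44.2119) → (113.3451,26.5532). Open path.

**Shape 5** — `<polyline>` open polyline, stroke `#000000` → engrave (S328, F2677). Machine vertices: (7.6452,45.5006) → (230.3986,47.9572) → (106.3779,77.1119) → (28.4965,63.1080) → (168.5801,39.1232) → (9.2477,56.1804). Open path.

; LightBurn 1.7.01
; GRBL device profile, absolute coords
G21
G90
G00 X177.0015 Y26.8251
M3 S328
G1 X205.9934 Y18.2604 F2677
G1 X87.9817 Y77.0018
M5
G00 X44.9311 Y15.4967
M3 S894
G1 X62.0056 Y69.3375 F1161
M5
G00 X208.8003 Y49.8770
M3 S894
G1 X205.9526 Y38.3262 F1161
G1 X199.5301 Y37.8938
G1 X189.5328 Y48.5798
M5
G00 X200.3064 Y58.0274
M3 S894
G1 X164.3779 Y54.7033 F1161
G1 X135.3908 Y44.2119
G1 X113.3451 Y26.5532
M5
G00 X7.6452 Y45.5006
M3 S328
G1 X230.3986 Y47.9572 F2677
G1 X106.3779 Y77.1119
G1 X28.4965 Y63.1080
G1 X168.5801 Y39.1232
G1 X9.2477 Y56.1804
M5
G00 X0.0000 Y0.0000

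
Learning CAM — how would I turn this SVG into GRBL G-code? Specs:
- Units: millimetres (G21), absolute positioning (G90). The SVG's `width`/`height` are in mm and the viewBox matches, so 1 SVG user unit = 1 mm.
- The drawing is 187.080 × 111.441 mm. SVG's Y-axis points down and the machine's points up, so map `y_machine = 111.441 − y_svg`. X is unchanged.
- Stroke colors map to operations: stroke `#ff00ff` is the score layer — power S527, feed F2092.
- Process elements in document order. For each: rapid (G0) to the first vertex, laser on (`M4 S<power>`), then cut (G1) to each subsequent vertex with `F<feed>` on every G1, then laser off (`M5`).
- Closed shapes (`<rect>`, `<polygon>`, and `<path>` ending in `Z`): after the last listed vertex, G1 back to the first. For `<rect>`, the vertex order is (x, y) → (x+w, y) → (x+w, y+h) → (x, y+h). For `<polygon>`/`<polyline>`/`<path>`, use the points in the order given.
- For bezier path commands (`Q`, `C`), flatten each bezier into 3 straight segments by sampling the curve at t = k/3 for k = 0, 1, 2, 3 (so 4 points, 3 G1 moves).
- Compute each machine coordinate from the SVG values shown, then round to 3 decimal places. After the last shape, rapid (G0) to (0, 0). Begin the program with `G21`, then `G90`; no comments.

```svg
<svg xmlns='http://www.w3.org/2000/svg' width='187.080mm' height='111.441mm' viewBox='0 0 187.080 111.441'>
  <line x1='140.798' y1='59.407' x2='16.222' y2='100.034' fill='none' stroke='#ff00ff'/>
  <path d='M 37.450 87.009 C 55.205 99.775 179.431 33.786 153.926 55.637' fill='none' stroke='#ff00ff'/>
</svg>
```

G21
G90
G0 X140.798 Y52.034
M4 S527
G1 X16.222 Y11.407 F2092
M5
G0 X37.450 Y24.432
M4 S527
G1 X81.206 Y31.747 F2092
G1 X139.010 Y54.545 F2092
G1 X153.926 Y55.804 F2092
M5
G0 X0.000 Y0.000

1 u = 1 mm; y_m = 111.441 − y.

[1] `<line>` line segment, #ff00ff→score S527 F2092: (140.798,52.034) → (16.222,11.407)

[2] `<path>` cubic bezier, #ff00ff→score S527 F2092: (37.450,24.432) → (81.206,31.747) → (139.010,54.545) → (153.926,55.804)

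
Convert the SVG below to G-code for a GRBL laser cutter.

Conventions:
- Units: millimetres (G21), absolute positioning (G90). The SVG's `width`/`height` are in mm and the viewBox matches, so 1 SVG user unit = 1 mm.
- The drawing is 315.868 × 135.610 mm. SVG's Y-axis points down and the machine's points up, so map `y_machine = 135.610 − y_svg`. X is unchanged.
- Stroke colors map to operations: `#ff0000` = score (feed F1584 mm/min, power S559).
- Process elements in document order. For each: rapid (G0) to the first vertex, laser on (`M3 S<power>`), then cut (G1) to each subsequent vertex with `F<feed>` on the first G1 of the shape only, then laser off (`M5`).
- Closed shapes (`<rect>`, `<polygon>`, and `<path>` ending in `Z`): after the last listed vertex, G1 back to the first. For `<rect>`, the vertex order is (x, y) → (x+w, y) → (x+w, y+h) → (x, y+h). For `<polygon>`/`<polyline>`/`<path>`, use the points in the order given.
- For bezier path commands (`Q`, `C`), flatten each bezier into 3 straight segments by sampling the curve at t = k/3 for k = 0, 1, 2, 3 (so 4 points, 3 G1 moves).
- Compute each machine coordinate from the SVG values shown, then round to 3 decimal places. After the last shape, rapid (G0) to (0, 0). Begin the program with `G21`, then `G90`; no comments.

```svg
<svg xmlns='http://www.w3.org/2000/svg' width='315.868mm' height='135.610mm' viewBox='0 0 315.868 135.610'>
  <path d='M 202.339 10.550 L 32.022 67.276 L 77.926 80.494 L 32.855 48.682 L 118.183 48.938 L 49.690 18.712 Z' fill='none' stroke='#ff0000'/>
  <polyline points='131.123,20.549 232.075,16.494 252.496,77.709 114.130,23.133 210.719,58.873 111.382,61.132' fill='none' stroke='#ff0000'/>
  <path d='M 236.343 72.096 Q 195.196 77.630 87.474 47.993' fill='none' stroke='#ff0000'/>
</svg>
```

1 u = 1 mm; y_m = 135.610 − y.

[1] `<path>` closed polygon, #ff0000→score S559 F1584: (202.339,125.060) → (32.022,68.334) → (77.926,55.116) → (32.855,86.928) → (118.183,86.672) → (49.690,116.898) → (202.339,125.060) (closed)

[2] `<polyline>` open polyline, #ff0000→score S559 F1584: (131.123,115.061) → (232.075,119.116) → (252.496,57.901) → (114.130,112.477) → (210.719,76.737) → (111.382,74.478)

[3] `<path>` quadratic bezier, #ff0000→score S559 F1584: (236.343,63.514) → (201.514,63.733) → (151.891,71.767) → (87.474,87.617)

G21
G90
G0 X202.339 Y125.060
M3 S559
G1 X32.022 Y68.334 F1584
G1 X77.926 Y55.116
G1 X32.855 Y86.928
G1 X118.183 Y86.672
G1 X49.690 Y116.898
G1 X202.339 Y125.060
M5
G0 X131.123 Y115.061
M3 S559
G1 X232.075 Y119.116 F1584
G1 X252.496 Y57.901
G1 X114.130 Y112.477
G1 X210.719 Y76.737
G1 X111.382 Y74.478
M5
G0 X236.343 Y63.514
M3 S559
G1 X201.514 Y63.733 F1584
G1 X151.891 Y71.767
G1 X87.474 Y87.617
M5
G0 X0.000 Y0.000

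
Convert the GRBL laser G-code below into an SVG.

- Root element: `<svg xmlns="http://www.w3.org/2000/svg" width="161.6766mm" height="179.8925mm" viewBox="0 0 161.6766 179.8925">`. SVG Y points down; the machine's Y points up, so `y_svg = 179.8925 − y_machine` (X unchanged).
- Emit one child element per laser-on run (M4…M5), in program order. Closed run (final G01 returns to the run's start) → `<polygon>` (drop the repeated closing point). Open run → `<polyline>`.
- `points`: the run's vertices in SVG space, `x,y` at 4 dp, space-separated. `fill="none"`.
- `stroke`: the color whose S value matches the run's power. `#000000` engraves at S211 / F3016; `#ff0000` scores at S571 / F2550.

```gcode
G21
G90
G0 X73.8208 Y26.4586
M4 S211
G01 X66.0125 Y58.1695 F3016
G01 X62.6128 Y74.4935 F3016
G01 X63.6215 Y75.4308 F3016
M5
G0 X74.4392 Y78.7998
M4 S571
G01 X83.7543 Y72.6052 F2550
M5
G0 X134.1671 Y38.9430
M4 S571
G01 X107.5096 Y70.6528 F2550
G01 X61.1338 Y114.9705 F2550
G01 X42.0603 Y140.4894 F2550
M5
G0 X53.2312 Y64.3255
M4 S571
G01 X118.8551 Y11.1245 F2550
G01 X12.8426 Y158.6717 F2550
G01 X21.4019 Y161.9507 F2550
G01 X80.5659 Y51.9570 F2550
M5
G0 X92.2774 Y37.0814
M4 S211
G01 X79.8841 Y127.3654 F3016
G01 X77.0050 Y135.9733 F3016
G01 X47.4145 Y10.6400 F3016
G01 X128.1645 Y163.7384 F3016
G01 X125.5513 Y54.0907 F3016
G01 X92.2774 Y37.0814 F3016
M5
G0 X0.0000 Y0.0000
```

<svg xmlns="http://www.w3.org/2000/svg" width="161.6766mm" height="179.8925mm" viewBox="0 0 161.6766 179.8925">
  <polyline points="73.8208,153.4339 66.0125,121.7230 62.6128,105.3990 63.6215,104.4617" fill="none" stroke="#000000"/>
  <polyline points="74.4392,101.0927 83.7543,107.2873" fill="none" stroke="#ff0000"/>
  <polyline points="134.1671,140.9495 107.5096,109.2397 61.1338,64.9220 42.0603,39.4031" fill="none" stroke="#ff0000"/>
  <polyline points="53.2312,115.5670 118.8551,168.7680 12.8426,21.2208 21.4019,17.9418 80.5659,127.9355" fill="none" stroke="#ff0000"/>
  <polygon points="92.2774,142.8111 79.8841,52.5271 77.0050,43.9192 47.4145,169.2525 128.1645,16.1541 125.5513,125.8018" fill="none" stroke="#000000"/>
</svg>

Each laser-on run becomes one SVG element. Flip Y back into SVG space with y_svg = 179.8925 − y_machine.

Run 1: S211 ⇒ engrave layer `#000000`. The run is open, so emit a `<polyline>` with points (Y-flipped): 73.8208,153.4339 66.0125,121.7230 62.6128,105.3990 63.6215,104.4617.

Run 2: power S571 maps to stroke `#ff0000` (score). The run is open, so emit a `<polyline>` with points (Y-flipped): 74.4392,101.0927 83.7543,107.2873.

Run 3: power S571 maps to stroke `#ff0000` (score). The run is open, so emit a `<polyline>` with points (Y-flipped): 134.1671,140.9495 107.5096,109.2397 61.1338,64.9220 42.0603,39.4031.

Run 4: S571 ⇒ score layer `#ff0000`. The run is open, so emit a `<polyline>` with points (Y-flipped): 53.2312,115.5670 118.8551,168.7680 12.8426,21.2208 21.4019,17.9418 80.5659,127.9355.

Run 5: S211 ⇒ engrave layer `#000000`. The run returns to its start, so emit a `<polygon>` with points (Y-flipped): 92.2774,142.8111 79.8841,52.5271 77.0050,43.9192 47.4145,169.2525 128.1645,16.1541 125.5513,125.8018.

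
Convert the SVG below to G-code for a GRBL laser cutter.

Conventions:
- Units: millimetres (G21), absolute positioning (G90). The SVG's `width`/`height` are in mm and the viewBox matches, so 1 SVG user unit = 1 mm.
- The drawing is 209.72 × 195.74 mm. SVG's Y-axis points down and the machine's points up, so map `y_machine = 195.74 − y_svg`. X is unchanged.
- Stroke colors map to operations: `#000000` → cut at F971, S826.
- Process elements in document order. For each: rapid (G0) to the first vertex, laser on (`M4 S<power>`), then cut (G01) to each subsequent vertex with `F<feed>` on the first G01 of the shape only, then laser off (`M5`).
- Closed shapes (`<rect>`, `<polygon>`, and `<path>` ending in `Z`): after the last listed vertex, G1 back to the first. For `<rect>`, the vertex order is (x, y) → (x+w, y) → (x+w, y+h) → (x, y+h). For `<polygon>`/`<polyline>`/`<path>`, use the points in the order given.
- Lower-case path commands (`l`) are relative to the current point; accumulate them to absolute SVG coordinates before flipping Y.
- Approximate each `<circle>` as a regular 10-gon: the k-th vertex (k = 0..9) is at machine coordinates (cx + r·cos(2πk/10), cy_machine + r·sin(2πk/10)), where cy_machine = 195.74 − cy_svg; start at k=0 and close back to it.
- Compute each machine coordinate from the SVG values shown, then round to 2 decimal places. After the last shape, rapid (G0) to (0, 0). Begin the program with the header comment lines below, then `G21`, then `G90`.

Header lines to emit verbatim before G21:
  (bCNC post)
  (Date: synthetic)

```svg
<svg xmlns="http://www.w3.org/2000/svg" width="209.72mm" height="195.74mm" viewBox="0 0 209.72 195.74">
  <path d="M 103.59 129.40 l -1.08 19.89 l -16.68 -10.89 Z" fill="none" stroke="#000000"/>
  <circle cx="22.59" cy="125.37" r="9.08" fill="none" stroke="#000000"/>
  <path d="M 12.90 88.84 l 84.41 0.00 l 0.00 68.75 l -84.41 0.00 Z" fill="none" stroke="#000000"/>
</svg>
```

(bCNC post)
(Date: synthetic)
G21
G90
G0 X103.59 Y66.34
M4 S826
G01 X102.51 Y46.45 F971
G01 X85.83 Y57.34
G01 X103.59 Y66.34
M5
G0 X31.67 Y70.37
M4 S826
G01 X29.94 Y75.71 F971
G01 X25.40 Y79.01
G01 X19.78 Y79.01
G01 X15.24 Y75.71
G01 X13.51 Y70.37
G01 X15.24 Y65.03
G01 X19.78 Y61.73
G01 X25.40 Y61.73
G01 X29.94 Y65.03
G01 X31.67 Y70.37
M5
G0 X12.90 Y106.90
M4 S826
G01 X97.31 Y106.90 F971
G01 X97.31 Y38.15
G01 X12.90 Y38.15
G01 X12.90 Y106.90
M5
G0 X0.00 Y0.00

Since the viewBox matches the mm dimensions, user units are millimetres directly. The only transform is the Y-flip y_m = 195.74 − y_svg.

Shape 1 is a regular polygon drawn with `<path>`. Its stroke #000000 means cut at S826, F971. After flipping Y the toolpath is (103.59,66.34) → (102.51,46.45) → (85.83,57.34) → (103.59,66.34), returning to the start.

Shape 2 is a circle drawn with `<circle>`. Its stroke #000000 means cut at S826, F971. After flipping Y the toolpath is (31.67,70.37) → (29.94,75.71) → (25.40,79.01) → (19.78,79.01) → (15.24,75.71) → (13.51,70.37) → (15.24,65.03) → (19.78,61.73) → (25.40,61.73) → (29.94,65.03) → (31.67,70.37), returning to the start.

Shape 3 is a rectangle drawn with `<path>`. Its stroke #000000 means cut at S826, F971. After flipping Y the toolpath is (12.90,106.90) → (97.31,106.90) → (97.31,38.15) → (12.90,38.15) → (12.90,106.90), returning to the start.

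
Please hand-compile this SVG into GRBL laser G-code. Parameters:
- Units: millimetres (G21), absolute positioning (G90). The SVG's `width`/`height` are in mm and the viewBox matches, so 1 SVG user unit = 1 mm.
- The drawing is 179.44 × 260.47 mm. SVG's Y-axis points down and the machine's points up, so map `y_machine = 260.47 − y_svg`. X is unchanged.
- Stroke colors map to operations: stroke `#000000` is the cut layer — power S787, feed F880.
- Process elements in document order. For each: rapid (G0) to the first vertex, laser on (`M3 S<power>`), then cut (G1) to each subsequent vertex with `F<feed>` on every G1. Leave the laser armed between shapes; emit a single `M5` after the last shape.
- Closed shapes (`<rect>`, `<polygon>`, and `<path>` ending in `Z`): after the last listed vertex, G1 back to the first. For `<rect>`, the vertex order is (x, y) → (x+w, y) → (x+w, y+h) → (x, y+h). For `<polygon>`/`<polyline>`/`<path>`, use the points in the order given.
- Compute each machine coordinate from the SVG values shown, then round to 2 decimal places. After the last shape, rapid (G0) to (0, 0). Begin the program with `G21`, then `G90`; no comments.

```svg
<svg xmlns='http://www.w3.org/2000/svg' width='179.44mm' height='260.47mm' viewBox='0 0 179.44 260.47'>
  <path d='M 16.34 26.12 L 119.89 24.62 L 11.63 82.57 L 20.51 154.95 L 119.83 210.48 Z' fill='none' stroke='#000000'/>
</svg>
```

viewBox `0 0 179.44 260.47` with mm width/height → 1 unit = 1 mm. Flip: y_m = 260.47 − y_svg.

**Shape 1** — `<path>` closed polygon, stroke `#000000` → cut (S787, F880). Machine vertices: (16.34,234.35) → (119.89,235.85) → (11.63,177.90) → (20.51,105.52) → (119.83,49.99) → (16.34,234.35). Closed: final G1 returns to the first vertex.

G21
G90
G0 X16.34 Y234.35
M3 S787
G1 X119.89 Y235.85 F880
G1 X11.63 Y177.90 F880
G1 X20.51 Y105.52 F880
G1 X119.83 Y49.99 F880
G1 X16.34 Y234.35 F880
M5
G0 X0.00 Y0.00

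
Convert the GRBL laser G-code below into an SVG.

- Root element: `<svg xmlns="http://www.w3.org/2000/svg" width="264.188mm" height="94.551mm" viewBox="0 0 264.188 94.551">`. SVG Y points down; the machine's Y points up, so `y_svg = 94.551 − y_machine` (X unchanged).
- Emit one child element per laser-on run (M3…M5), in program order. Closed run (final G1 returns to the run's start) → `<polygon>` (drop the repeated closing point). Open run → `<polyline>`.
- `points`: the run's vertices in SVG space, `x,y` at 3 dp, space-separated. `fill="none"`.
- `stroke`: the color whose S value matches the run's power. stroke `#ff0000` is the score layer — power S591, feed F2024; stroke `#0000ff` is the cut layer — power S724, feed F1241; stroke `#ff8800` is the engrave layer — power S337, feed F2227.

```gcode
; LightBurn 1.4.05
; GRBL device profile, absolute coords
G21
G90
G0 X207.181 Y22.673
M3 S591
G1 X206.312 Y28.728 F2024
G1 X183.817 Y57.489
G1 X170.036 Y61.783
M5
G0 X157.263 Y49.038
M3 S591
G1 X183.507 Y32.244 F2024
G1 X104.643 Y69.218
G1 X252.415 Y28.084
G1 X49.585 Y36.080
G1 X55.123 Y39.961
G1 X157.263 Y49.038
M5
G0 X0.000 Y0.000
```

<svg xmlns="http://www.w3.org/2000/svg" width="264.188mm" height="94.551mm" viewBox="0 0 264.188 94.551">
  <polyline points="207.181,71.878 206.312,65.823 183.817,37.062 170.036,32.768" fill="none" stroke="#ff0000"/>
  <polygon points="157.263,45.513 183.507,62.307 104.643,25.333 252.415,66.467 49.585,58.471 55.123,54.590" fill="none" stroke="#ff0000"/>
</svg>

y_svg = 94.551 − y_m. Every run uses S591, so all elements get stroke `#ff0000` (score).

[1] open run; points: 207.181,71.878 206.312,65.823 183.817,37.062 170.036,32.768

[2] closed run; points: 157.263,45.513 183.507,62.307 104.643,25.333 252.415,66.467 49.585,58.471 55.123,54.590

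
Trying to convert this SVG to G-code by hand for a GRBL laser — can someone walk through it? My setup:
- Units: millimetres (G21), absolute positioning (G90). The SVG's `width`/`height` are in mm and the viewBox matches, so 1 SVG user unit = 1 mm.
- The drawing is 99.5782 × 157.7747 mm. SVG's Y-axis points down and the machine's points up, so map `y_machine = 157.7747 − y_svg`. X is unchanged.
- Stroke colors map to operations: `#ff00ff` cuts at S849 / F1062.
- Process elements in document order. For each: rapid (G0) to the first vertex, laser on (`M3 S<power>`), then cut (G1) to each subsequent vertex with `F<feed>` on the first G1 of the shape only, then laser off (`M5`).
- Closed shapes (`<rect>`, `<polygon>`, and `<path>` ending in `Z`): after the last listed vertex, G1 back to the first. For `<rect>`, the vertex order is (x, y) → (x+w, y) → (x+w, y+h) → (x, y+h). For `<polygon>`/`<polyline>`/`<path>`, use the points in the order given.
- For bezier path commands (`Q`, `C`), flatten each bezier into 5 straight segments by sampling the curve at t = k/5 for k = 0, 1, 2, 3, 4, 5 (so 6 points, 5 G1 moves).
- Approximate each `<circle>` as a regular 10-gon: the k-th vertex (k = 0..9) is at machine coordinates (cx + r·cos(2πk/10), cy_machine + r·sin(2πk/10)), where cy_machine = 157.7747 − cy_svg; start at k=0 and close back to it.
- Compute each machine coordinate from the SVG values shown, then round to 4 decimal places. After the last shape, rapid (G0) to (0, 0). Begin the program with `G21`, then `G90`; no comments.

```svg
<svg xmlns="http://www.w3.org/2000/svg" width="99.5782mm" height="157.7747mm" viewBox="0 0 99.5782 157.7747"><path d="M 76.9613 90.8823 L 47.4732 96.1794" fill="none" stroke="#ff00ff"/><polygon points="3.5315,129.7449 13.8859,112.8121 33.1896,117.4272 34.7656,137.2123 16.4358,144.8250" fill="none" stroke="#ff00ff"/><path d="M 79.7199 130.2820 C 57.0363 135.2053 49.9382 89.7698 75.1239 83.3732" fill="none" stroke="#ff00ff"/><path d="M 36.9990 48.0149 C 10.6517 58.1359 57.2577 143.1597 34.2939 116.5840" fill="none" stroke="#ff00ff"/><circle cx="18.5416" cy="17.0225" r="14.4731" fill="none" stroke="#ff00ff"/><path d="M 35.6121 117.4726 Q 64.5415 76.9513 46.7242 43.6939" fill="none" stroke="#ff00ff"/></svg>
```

viewBox `0 0 99.5782 157.7747` with mm width/height → 1 unit = 1 mm. Flip: y_m = 157.7747 − y_svg.

**Shape 1** — `<path>` line segment, stroke `#ff00ff` → cut (S849, F1062). Machine vertices: (76.9613,66.8924) → (47.4732,61.5953). Open path.

**Shape 2** — `<polygon>` regular polygon, stroke `#ff00ff` → cut (S849, F1062). Machine vertices: (3.5315,28.0298) → (13.8859,44.9626) → (33.1896,40.3475) → (34.7656,20.5624) → (16.4358,12.9497) → (3.5315,28.0298). Closed: final G1 returns to the first vertex.

**Shape 3** — `<path>` cubic bezier, stroke `#ff00ff` → cut (S849, F1062). Control points (SVG): P0=(79.7199,130.2820), P1=(57.0363,135.2053), P2=(49.9382,89.7698), P3=(75.1239,83.3732); sampled at t=k/5. Machine vertices: (79.7199,27.4927) → (68.1136,29.8666) → (61.0493,40.0355) → (59.3286,53.7084) → (63.7529,66.5941) → (75.1239,74.4015). Open path.

**Shape 4** — `<path>` cubic bezier, stroke `#ff00ff` → cut (S849, F1062). Control points (SVG): P0=(36.9990,48.0149), P1=(10.6517,58.1359), P2=(57.2577,143.1597), P3=(34.2939,116.5840); sampled at t=k/5. Machine vertices: (36.9990,109.7598) → (28.8048,96.1909) → (31.2783,73.5974) → (37.5784,50.9315) → (40.8640,37.1452) → (34.2939,41.1907). Open path.

**Shape 5** — `<circle>` circle, stroke `#ff00ff` → cut (S849, F1062). Machine vertices: (33.0147,140.7522) → (30.2506,149.2593) → (23.0140,154.5169) → (14.0692,154.5169) → (6.8326,149.2593) → (4.0685,140.7522) → (6.8326,132.2451) → (14.0692,126.9875) → (23.0140,126.9875) → (30.2506,132.2451) → (33.0147,140.7522). Closed: final G1 returns to the first vertex.

**Shape 6** — `<path>` quadratic bezier, stroke `#ff00ff` → cut (S849, F1062). Control points (SVG): P0=(35.6121,117.4726), P1=(64.5415,76.9513), P2=(46.7242,43.6939); sampled at t=k/5. Machine vertices: (35.6121,40.3021) → (45.3140,56.2201) → (51.2761,71.5569) → (53.4986,86.3127) → (51.9813,100.4873) → (46.7242,114.0808). Open path.

G21
G90
G0 X76.9613 Y66.8924
M3 S849
G1 X47.4732 Y61.5953 F1062
M5
G0 X3.5315 Y28.0298
M3 S849
G1 X13.8859 Y44.9626 F1062
G1 X33.1896 Y40.3475
G1 X34.7656 Y20.5624
G1 X16.4358 Y12.9497
G1 X3.5315 Y28.0298
M5
G0 X79.7199 Y27.4927
M3 S849
G1 X68.1136 Y29.8666 F1062
G1 X61.0493 Y40.0355
G1 X59.3286 Y53.7084
G1 X63.7529 Y66.5941
G1 X75.1239 Y74.4015
M5
G0 X36.9990 Y109.7598
M3 S849
G1 X28.8048 Y96.1909 F1062
G1 X31.2783 Y73.5974
G1 X37.5784 Y50.9315
G1 X40.8640 Y37.1452
G1 X34.2939 Y41.1907
M5
G0 X33.0147 Y140.7522
M3 S849
G1 X30.2506 Y149.2593 F1062
G1 X23.0140 Y154.5169
G1 X14.0692 Y154.5169
G1 X6.8326 Y149.2593
G1 X4.0685 Y140.7522
G1 X6.8326 Y132.2451
G1 X14.0692 Y126.9875
G1 X23.0140 Y126.9875
G1 X30.2506 Y132.2451
G1 X33.0147 Y140.7522
M5
G0 X35.6121 Y40.3021
M3 S849
G1 X45.3140 Y56.2201 F1062
G1 X51.2761 Y71.5569
G1 X53.4986 Y86.3127
G1 X51.9813 Y100.4873
G1 X46.7242 Y114.0808
M5
G0 X0.0000 Y0.0000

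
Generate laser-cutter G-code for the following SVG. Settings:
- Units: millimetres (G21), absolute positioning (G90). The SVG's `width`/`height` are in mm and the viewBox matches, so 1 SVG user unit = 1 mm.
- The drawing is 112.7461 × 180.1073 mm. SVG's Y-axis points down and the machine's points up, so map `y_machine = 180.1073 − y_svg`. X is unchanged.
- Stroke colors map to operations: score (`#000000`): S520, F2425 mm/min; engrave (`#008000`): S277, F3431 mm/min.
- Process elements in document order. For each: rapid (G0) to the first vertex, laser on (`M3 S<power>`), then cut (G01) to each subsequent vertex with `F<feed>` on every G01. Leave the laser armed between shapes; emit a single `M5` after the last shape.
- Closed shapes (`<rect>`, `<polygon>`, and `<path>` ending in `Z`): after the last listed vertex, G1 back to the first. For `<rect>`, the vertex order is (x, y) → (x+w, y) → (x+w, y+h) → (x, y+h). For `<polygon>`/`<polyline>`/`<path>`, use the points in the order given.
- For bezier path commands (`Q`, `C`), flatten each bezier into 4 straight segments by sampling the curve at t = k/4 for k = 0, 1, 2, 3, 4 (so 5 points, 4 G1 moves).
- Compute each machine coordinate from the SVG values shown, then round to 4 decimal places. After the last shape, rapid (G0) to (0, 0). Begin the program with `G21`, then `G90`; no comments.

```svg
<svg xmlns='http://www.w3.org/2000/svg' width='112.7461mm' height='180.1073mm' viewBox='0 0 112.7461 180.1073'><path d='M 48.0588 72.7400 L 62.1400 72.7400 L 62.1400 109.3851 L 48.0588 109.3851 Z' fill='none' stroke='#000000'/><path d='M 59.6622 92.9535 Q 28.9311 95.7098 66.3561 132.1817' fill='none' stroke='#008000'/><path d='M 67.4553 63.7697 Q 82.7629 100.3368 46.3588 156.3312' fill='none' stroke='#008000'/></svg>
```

viewBox `0 0 112.7461 180.1073` with mm width/height → 1 unit = 1 mm. Flip: y_m = 180.1073 − y_svg.

**Shape 1** — `<path>` rectangle, stroke `#000000` → score (S520, F2425). Machine vertices: (48.0588,107.3673) → (62.1400,107.3673) → (62.1400,70.7222) → (48.0588,70.7222) → (48.0588,107.3673). Closed: final G1 returns to the first vertex.

**Shape 2** — `<path>` quadratic bezier, stroke `#008000` → engrave (S277, F3431). Control points (SVG): P0=(59.6622,92.9535), P1=(28.9311,95.7098), P2=(66.3561,132.1817); sampled at t=k/4. Machine vertices: (59.6622,87.1538) → (48.5564,83.6684) → (45.9701,75.9686) → (51.9034,64.0543) → (66.3561,47.9256). Open path.

**Shape 3** — `<path>` quadratic bezier, stroke `#008000` → engrave (S277, F3431). Control points (SVG): P0=(67.4553,63.7697), P1=(82.7629,100.3368), P2=(46.3588,156.3312); sampled at t=k/4. Machine vertices: (67.4553,116.3376) → (71.8771,96.8398) → (69.8350,74.9137) → (61.3289,50.5591) → (46.3588,23.7761). Open path.

G21
G90
G0 X48.0588 Y107.3673
M3 S520
G01 X62.1400 Y107.3673 F2425
G01 X62.1400 Y70.7222 F2425
G01 X48.0588 Y70.7222 F2425
G01 X48.0588 Y107.3673 F2425
G0 X59.6622 Y87.1538
M3 S277
G01 X48.5564 Y83.6684 F3431
G01 X45.9701 Y75.9686 F3431
G01 X51.9034 Y64.0543 F3431
G01 X66.3561 Y47.9256 F3431
G0 X67.4553 Y116.3376
M3 S277
G01 X71.8771 Y96.8398 F3431
G01 X69.8350 Y74.9137 F3431
G01 X61.3289 Y50.5591 F3431
G01 X46.3588 Y23.7761 F3431
M5
G0 X0.0000 Y0.0000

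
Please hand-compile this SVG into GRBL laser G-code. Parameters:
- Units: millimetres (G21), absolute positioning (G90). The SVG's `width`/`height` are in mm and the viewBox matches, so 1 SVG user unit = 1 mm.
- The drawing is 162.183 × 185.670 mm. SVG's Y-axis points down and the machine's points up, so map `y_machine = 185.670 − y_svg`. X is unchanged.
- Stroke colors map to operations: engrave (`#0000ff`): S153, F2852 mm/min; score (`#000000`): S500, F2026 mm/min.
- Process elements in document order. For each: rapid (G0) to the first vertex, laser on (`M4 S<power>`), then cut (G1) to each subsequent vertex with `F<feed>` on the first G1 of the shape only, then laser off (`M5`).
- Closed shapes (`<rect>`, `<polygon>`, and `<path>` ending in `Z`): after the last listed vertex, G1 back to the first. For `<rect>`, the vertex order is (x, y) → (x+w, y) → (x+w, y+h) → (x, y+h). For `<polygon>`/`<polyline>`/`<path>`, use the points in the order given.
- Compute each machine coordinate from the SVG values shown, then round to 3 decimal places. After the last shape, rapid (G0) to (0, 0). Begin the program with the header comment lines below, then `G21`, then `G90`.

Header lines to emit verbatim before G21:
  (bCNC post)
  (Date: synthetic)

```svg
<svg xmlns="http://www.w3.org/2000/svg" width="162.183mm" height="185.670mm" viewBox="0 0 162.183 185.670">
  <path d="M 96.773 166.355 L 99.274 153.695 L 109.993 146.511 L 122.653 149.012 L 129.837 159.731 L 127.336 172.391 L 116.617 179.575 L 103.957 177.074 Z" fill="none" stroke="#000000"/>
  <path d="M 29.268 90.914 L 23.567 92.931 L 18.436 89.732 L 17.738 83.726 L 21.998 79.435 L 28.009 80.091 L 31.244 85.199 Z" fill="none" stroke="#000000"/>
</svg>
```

viewBox `0 0 162.183 185.670` with mm width/height → 1 unit = 1 mm. Flip: y_m = 185.670 − y_svg.

**Shape 1** — `<path>` regular polygon, stroke `#000000` → score (S500, F2026). Machine vertices: (96.773,19.315) → (99.274,31.975) → (109.993,39.159) → (122.653,36.658) → (129.837,25.939) → (127.336,13.279) → (116.617,6.095) → (103.957,8.596) → (96.773,19.315). Closed: final G1 returns to the first vertex.

**Shape 2** — `<path>` regular polygon, stroke `#000000` → score (S500, F2026). Machine vertices: (29.268,94.756) → (23.567,92.739) → (18.436,95.938) → (17.738,101.944) → (21.998,106.235) → (28.009,105.579) → (31.244,100.471) → (29.268,94.756). Closed: final G1 returns to the first vertex.

(bCNC post)
(Date: synthetic)
G21
G90
G0 X96.773 Y19.315
M4 S500
G1 X99.274 Y31.975 F2026
G1 X109.993 Y39.159
G1 X122.653 Y36.658
G1 X129.837 Y25.939
G1 X127.336 Y13.279
G1 X116.617 Y6.095
G1 X103.957 Y8.596
G1 X96.773 Y19.315
M5
G0 X29.268 Y94.756
M4 S500
G1 X23.567 Y92.739 F2026
G1 X18.436 Y95.938
G1 X17.738 Y101.944
G1 X21.998 Y106.235
G1 X28.009 Y105.579
G1 X31.244 Y100.471
G1 X29.268 Y94.756
M5
G0 X0.000 Y0.000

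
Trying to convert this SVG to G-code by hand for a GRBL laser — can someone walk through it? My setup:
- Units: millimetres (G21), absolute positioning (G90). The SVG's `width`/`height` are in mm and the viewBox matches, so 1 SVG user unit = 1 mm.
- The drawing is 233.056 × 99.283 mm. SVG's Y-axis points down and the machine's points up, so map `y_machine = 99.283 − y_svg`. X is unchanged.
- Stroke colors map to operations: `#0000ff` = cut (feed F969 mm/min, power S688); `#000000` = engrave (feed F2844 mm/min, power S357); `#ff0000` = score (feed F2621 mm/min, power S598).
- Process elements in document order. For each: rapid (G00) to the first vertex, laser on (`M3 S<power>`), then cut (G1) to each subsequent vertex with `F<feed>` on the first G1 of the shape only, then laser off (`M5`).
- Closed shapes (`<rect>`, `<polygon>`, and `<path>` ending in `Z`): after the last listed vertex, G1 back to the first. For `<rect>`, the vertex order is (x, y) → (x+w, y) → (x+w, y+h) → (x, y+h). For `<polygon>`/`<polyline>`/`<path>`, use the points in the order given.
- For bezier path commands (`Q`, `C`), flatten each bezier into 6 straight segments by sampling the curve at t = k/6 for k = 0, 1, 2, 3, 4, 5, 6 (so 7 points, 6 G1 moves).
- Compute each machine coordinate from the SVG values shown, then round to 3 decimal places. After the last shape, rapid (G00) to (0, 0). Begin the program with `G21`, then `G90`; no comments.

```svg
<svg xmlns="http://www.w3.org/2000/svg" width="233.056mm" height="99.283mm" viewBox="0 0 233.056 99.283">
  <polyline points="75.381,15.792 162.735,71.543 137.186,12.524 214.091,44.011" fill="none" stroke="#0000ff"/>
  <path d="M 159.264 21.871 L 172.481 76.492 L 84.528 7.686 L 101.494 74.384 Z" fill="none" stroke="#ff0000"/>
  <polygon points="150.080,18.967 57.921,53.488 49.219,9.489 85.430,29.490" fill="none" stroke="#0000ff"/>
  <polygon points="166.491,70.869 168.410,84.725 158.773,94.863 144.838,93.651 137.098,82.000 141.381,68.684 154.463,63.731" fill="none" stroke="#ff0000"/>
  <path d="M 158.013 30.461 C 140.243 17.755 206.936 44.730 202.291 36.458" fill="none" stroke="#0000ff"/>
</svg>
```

G21
G90
G00 X75.381 Y83.491
M3 S688
G1 X162.735 Y27.740 F969
G1 X137.186 Y86.759
G1 X214.091 Y55.272
M5
G00 X159.264 Y77.412
M3 S598
G1 X172.481 Y22.791 F2621
G1 X84.528 Y91.597
G1 X101.494 Y24.899
G1 X159.264 Y77.412
M5
G00 X150.080 Y80.316
M3 S688
G1 X57.921 Y45.795 F969
G1 X49.219 Y89.794
G1 X85.430 Y69.793
G1 X150.080 Y80.316
M5
G00 X166.491 Y28.414
M3 S598
G1 X168.410 Y14.558 F2621
G1 X158.773 Y4.420
G1 X144.838 Y5.632
G1 X137.098 Y17.283
G1 X141.381 Y30.599
G1 X154.463 Y35.552
G1 X166.491 Y28.414
M5
G00 X158.013 Y68.822
M3 S688
G1 X155.445 Y72.215 F969
G1 X162.627 Y71.076
G1 X175.230 Y67.486
G1 X188.927 Y63.527
G1 X199.390 Y61.279
G1 X202.291 Y62.825
M5
G00 X0.000 Y0.000

viewBox `0 0 233.056 99.283` with mm width/height → 1 unit = 1 mm. Flip: y_m = 99.283 − y_svg.

**Shape 1** — `<polyline>` open polyline, stroke `#0000ff` → cut (S688, F969). Machine vertices: (75.381,83.491) → (162.735,27.740) → (137.186,86.759) → (214.091,55.272). Open path.

**Shape 2** — `<path>` closed polygon, stroke `#ff0000` → score (S598, F2621). Machine vertices: (159.264,77.412) → (172.481,22.791) → (84.528,91.597) → (101.494,24.899) → (159.264,77.412). Closed: final G1 returns to the first vertex.

**Shape 3** — `<polygon>` closed polygon, stroke `#0000ff` → cut (S688, F969). Machine vertices: (150.080,80.316) → (57.921,45.795) → (49.219,89.794) → (85.430,69.793) → (150.080,80.316). Closed: final G1 returns to the first vertex.

**Shape 4** — `<polygon>` regular polygon, stroke `#ff0000` → score (S598, F2621). Machine vertices: (166.491,28.414) → (168.410,14.558) → (158.773,4.420) → (144.838,5.632) → (137.098,17.283) → (141.381,30.599) → (154.463,35.552) → (166.491,28.414). Closed: final G1 returns to the first vertex.

**Shape 5** — `<path>` cubic bezier, stroke `#0000ff` → cut (S688, F969). Control points (SVG): P0=(158.013,30.461), P1=(140.243,17.755), P2=(206.936,44.730), P3=(202.291,36.458); sampled at t=k/6. Machine vertices: (158.013,68.822) → (155.445,72.215) → (162.627,71.076) → (175.230,67.486) → (188.927,63.527) → (199.390,61.279) → (202.291,62.825). Open path.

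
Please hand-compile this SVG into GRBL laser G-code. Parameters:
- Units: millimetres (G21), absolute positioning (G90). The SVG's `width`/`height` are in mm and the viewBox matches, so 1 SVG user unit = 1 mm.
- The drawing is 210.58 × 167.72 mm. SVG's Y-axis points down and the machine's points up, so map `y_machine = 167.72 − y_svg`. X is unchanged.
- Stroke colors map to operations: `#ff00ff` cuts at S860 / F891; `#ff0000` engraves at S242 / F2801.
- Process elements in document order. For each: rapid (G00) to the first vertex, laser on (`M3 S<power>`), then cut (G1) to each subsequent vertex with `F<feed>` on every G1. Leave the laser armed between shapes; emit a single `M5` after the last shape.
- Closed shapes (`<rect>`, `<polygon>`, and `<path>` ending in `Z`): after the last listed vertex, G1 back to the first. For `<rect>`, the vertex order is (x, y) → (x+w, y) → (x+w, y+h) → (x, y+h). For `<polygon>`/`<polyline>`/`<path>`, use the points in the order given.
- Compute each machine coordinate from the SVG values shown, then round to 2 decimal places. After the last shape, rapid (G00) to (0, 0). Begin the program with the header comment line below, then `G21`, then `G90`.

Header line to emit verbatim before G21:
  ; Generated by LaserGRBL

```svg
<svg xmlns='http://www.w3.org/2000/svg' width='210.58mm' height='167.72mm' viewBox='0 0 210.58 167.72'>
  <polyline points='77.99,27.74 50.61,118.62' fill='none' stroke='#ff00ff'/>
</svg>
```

; Generated by LaserGRBL
G21
G90
G00 X77.99 Y139.98
M3 S860
G1 X50.61 Y49.10 F891
M5
G00 X0.00 Y0.00

Since the viewBox matches the mm dimensions, user units are millimetres directly. The only transform is the Y-flip y_m = 167.72 − y_svg.

Shape 1 is a line segment drawn with `<polyline>`. Its stroke #ff00ff means cut at S860, F891. After flipping Y the toolpath is (77.99,139.98) → (50.61,49.10).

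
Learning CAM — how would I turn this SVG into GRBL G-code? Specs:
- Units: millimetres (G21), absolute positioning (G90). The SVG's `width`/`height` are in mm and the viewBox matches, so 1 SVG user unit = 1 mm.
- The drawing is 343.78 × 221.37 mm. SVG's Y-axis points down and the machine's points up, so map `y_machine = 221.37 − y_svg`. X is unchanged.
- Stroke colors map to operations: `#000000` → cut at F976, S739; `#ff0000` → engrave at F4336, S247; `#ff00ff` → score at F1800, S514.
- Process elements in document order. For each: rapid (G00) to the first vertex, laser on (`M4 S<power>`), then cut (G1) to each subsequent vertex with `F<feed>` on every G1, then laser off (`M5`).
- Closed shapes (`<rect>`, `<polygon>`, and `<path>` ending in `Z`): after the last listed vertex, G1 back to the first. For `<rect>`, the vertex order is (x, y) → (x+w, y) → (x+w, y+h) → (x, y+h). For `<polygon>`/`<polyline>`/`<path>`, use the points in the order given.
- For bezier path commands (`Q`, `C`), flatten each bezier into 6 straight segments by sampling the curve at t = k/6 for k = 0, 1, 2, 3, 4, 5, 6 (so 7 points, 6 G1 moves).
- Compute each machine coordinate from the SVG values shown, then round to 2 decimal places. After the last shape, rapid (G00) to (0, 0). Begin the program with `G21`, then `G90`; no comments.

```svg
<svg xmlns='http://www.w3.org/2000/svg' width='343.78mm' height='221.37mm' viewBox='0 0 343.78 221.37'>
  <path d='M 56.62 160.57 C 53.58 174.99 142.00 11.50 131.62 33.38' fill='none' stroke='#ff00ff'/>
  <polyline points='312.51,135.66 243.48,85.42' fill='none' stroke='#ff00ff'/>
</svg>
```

G21
G90
G00 X56.62 Y60.80
M4 S514
G1 X61.84 Y66.73 F1800
G1 X77.02 Y92.23 F1800
G1 X96.87 Y127.19 F1800
G1 X116.11 Y161.53 F1800
G1 X129.46 Y185.16 F1800
G1 X131.62 Y187.99 F1800
M5
G00 X312.51 Y85.71
M4 S514
G1 X243.48 Y135.95 F1800
M5
G00 X0.00 Y0.00

1 u = 1 mm; y_m = 221.37 − y.

[1] `<path>` cubic bezier, #ff00ff→score S514 F1800: (56.62,60.80) → (61.84,66.73) → (77.02,92.23) → (96.87,127.19) → (116.11,161.53) → (129.46,185.16) → (131.62,187.99)

[2] `<polyline>` line segment, #ff00ff→score S514 F1800: (312.51,85.71) → (243.48,135.95)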